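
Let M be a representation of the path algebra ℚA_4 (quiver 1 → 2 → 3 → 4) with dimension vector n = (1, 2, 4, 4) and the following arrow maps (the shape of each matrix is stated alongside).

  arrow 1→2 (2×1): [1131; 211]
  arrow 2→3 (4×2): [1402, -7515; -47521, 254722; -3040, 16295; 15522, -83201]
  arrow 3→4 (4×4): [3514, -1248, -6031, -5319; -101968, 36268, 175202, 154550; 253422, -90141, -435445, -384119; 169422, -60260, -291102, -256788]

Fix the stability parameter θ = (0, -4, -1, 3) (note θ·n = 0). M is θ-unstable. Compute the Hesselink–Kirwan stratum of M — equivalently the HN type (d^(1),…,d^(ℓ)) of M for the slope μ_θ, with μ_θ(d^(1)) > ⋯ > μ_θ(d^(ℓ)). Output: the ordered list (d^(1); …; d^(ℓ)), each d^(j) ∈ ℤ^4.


Via rank(M_{q-1}∘⋯∘M_p): M ≅ I[1,4], I[2,3], I[3,4]^2, I[4,4].
μ_θ-semistable layers: μ^(1)=3; μ^(2)=-1; μ^(3)=-2; μ^(4)=-4

((0, 0, 0, 4); (0, 0, 4, 0); (1, 1, 0, 0); (0, 1, 0, 0))


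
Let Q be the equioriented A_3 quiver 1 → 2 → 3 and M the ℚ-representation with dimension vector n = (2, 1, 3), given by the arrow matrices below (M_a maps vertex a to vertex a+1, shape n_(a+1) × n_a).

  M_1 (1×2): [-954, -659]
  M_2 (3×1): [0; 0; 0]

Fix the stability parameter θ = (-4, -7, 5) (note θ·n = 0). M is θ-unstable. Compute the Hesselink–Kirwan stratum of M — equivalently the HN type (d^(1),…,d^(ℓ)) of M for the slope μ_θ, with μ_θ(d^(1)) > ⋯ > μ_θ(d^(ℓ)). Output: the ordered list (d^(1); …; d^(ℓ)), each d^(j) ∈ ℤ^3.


Interval decomposition of M: I[1,1], I[1,2], I[3,3]^3.
HN type (ℓ=3): μ^(1)=5; μ^(2)=-4; μ^(3)=-11/2

((0, 0, 3); (1, 0, 0); (1, 1, 0))


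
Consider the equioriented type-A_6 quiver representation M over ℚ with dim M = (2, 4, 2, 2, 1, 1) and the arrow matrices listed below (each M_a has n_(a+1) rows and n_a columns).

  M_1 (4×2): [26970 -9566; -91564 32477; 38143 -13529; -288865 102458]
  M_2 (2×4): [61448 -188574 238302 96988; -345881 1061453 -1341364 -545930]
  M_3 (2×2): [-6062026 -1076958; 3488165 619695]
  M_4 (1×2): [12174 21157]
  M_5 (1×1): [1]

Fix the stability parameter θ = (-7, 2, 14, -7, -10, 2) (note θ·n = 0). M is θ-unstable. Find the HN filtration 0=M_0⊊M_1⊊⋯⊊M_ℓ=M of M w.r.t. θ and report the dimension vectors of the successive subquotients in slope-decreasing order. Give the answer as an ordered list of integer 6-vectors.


Interval decomposition of M: I[1,3], I[1,6], I[2,2]^2, I[4,4].
HN type (ℓ=4): μ^(1)=14; μ^(2)=2; μ^(3)=-1/4; μ^(4)=-7

((0, 0, 1, 0, 0, 0); (0, 3, 0, 0, 0, 1); (0, 1, 1, 1, 1, 0); (2, 0, 0, 1, 0, 0))


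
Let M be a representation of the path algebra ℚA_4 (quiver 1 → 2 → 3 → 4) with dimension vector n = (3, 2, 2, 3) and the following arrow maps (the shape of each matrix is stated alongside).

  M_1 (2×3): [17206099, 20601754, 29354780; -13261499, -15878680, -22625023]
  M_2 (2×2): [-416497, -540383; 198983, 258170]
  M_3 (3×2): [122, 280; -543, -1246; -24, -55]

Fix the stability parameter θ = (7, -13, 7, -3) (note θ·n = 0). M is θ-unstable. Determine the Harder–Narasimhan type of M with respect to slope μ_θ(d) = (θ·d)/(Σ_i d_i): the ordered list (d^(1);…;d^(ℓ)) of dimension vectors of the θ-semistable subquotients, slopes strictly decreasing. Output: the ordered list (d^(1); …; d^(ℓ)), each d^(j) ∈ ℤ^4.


Barcode: M ≅ I[1,1], I[1,4]^2, I[4,4]. HN layers by μ_θ (3 steps, strictly decreasing):
  μ^(1)=7; μ^(2)=2; μ^(3)=-3

((1, 0, 0, 0); (0, 0, 2, 2); (2, 2, 0, 1))


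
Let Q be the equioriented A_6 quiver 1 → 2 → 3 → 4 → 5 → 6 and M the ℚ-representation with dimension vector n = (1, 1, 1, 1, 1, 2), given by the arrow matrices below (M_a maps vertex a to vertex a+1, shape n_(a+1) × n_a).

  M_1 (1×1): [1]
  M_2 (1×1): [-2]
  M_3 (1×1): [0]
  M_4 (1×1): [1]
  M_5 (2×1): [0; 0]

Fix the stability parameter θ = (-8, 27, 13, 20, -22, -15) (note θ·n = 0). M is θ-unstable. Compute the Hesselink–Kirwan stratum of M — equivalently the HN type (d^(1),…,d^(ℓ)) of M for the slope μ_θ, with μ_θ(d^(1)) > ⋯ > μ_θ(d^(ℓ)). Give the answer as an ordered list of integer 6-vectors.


Interval decomposition of M: I[1,3], I[4,5], I[6,6]^2.
HN type (ℓ=4): μ^(1)=20; μ^(2)=-1; μ^(3)=-8; μ^(4)=-15

((0, 1, 1, 0, 0, 0); (0, 0, 0, 1, 1, 0); (1, 0, 0, 0, 0, 0); (0, 0, 0, 0, 0, 2))


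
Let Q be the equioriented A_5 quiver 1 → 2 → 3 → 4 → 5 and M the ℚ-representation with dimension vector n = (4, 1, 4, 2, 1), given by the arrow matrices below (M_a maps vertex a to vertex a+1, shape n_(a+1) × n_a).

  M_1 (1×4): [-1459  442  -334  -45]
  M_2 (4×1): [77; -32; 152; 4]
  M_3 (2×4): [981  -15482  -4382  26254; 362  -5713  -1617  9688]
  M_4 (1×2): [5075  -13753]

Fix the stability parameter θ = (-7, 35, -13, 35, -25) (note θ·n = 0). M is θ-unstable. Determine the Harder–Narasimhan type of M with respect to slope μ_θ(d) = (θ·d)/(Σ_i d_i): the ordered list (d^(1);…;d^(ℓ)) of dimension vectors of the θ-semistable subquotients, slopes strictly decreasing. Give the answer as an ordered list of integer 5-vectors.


Interval decomposition of M: I[1,1]^3, I[1,5], I[3,3]^2, I[3,4].
HN type (ℓ=4): μ^(1)=35; μ^(2)=8; μ^(3)=-7; μ^(4)=-13

((0, 0, 0, 1, 0); (0, 1, 1, 1, 1); (4, 0, 0, 0, 0); (0, 0, 3, 0, 0))


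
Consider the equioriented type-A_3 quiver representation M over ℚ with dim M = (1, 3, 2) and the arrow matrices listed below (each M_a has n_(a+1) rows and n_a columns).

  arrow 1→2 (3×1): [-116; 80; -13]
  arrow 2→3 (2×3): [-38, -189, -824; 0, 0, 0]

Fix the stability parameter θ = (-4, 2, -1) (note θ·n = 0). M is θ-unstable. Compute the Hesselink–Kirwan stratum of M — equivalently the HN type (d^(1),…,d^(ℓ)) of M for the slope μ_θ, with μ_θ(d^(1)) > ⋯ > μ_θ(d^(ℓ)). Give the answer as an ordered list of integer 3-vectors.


Interval decomposition of M: I[1,2], I[2,2], I[2,3], I[3,3].
HN type (ℓ=4): μ^(1)=2; μ^(2)=1/2; μ^(3)=-1; μ^(4)=-4

((0, 2, 0); (0, 1, 1); (0, 0, 1); (1, 0, 0))


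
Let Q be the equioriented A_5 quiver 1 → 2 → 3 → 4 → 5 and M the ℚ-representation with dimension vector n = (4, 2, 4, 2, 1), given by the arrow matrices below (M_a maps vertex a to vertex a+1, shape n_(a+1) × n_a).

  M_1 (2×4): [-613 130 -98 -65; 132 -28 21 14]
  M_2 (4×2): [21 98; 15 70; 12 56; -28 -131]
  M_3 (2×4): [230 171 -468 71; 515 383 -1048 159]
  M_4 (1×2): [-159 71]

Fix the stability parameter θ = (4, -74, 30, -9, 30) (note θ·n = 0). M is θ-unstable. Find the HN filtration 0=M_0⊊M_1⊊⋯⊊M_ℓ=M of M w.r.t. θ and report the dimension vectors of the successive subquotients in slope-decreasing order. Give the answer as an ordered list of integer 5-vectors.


Barcode: M ≅ I[1,1]^2, I[1,4], I[1,5], I[3,3]^2. HN layers by μ_θ (4 steps, strictly decreasing):
  μ^(1)=30; μ^(2)=21/2; μ^(3)=4; μ^(4)=-35

((0, 0, 2, 0, 1); (0, 0, 2, 2, 0); (2, 0, 0, 0, 0); (2, 2, 0, 0, 0))


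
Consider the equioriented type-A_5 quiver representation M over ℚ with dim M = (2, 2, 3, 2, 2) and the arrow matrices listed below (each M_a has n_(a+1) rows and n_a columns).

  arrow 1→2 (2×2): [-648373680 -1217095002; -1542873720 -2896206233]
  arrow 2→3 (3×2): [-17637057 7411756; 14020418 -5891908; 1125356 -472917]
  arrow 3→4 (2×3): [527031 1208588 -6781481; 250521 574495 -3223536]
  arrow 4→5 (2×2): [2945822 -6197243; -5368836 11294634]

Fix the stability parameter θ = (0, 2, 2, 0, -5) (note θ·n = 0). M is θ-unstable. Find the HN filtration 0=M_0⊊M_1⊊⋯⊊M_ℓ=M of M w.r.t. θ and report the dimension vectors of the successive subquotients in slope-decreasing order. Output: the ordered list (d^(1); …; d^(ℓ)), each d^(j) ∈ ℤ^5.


Barcode: M ≅ I[1,1], I[1,5], I[2,4], I[3,3], I[5,5]. HN layers by μ_θ (5 steps, strictly decreasing):
  μ^(1)=2; μ^(2)=4/3; μ^(3)=0; μ^(4)=-1/5; μ^(5)=-5

((0, 0, 1, 0, 0); (0, 1, 1, 1, 0); (1, 0, 0, 0, 0); (1, 1, 1, 1, 1); (0, 0, 0, 0, 1))


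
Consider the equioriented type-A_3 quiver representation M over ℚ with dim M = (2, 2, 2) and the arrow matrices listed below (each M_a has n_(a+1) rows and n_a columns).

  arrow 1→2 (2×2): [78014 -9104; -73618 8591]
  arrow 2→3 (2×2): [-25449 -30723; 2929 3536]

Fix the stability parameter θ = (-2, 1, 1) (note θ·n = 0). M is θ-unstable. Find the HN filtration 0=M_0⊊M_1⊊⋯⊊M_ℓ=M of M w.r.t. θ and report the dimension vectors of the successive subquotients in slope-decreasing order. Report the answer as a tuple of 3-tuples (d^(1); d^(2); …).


Barcode: M ≅ I[1,3]^2. HN layers by μ_θ (2 steps, strictly decreasing):
  μ^(1)=1; μ^(2)=-2

((0, 2, 2); (2, 0, 0))


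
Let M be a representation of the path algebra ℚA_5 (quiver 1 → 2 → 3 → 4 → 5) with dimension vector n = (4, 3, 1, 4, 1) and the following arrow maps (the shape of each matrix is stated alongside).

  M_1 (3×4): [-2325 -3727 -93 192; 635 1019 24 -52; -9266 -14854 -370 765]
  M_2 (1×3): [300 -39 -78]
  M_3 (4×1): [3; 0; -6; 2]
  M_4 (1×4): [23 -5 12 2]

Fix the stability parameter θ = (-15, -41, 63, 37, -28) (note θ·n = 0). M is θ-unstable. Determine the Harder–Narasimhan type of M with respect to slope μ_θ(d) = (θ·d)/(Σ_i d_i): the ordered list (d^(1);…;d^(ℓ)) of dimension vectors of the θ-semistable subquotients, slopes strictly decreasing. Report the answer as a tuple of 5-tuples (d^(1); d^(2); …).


Interval decomposition of M: I[1,1], I[1,2]^2, I[1,5], I[4,4]^3.
HN type (ℓ=4): μ^(1)=37; μ^(2)=24; μ^(3)=-15; μ^(4)=-28

((0, 0, 0, 3, 0); (0, 0, 1, 1, 1); (1, 0, 0, 0, 0); (3, 3, 0, 0, 0))


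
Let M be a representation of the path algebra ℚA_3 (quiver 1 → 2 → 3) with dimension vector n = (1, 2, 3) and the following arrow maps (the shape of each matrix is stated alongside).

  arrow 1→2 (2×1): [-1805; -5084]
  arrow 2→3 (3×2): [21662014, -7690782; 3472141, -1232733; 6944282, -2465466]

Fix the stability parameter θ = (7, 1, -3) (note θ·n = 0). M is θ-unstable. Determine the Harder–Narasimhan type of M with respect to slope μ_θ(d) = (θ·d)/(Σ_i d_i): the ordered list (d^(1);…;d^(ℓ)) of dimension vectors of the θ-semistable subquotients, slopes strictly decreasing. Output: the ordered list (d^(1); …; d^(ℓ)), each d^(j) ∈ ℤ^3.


Via rank(M_{q-1}∘⋯∘M_p): M ≅ I[1,3], I[2,2], I[3,3]^2.
μ_θ-semistable layers: μ^(1)=5/3; μ^(2)=1; μ^(3)=-3

((1, 1, 1); (0, 1, 0); (0, 0, 2))


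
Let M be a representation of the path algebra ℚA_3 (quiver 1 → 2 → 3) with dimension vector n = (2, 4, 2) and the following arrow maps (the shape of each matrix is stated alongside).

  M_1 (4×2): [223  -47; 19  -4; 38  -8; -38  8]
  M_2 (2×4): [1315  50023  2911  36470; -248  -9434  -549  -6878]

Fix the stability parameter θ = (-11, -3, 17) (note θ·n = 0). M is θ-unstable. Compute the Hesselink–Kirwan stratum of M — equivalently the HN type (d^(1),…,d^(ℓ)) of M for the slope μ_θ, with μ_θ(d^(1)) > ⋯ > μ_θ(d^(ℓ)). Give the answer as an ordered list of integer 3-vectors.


Interval decomposition of M: I[1,2], I[1,3], I[2,2], I[2,3].
HN type (ℓ=3): μ^(1)=17; μ^(2)=-3; μ^(3)=-11

((0, 0, 2); (0, 4, 0); (2, 0, 0))


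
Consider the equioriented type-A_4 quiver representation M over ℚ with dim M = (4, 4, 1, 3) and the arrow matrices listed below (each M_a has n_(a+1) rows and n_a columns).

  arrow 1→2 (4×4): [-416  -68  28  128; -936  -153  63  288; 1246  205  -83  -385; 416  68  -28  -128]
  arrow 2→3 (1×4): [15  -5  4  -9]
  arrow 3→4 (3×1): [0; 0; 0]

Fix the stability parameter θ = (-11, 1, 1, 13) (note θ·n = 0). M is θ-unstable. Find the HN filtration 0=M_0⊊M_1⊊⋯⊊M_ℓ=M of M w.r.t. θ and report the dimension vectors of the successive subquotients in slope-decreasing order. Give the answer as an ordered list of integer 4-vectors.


Barcode: M ≅ I[1,1]^2, I[1,2], I[1,3], I[2,2]^2, I[4,4]^3. HN layers by μ_θ (3 steps, strictly decreasing):
  μ^(1)=13; μ^(2)=1; μ^(3)=-11

((0, 0, 0, 3); (0, 4, 1, 0); (4, 0, 0, 0))


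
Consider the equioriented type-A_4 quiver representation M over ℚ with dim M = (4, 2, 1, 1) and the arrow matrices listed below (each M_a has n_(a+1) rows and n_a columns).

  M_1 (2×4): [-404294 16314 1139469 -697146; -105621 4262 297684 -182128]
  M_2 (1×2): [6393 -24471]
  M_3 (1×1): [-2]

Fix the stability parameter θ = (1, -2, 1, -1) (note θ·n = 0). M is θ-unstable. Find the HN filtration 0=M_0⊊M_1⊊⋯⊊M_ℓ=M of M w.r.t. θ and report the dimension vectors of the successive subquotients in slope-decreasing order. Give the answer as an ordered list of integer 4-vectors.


Barcode: M ≅ I[1,1]^2, I[1,2], I[1,4]. HN layers by μ_θ (3 steps, strictly decreasing):
  μ^(1)=1; μ^(2)=0; μ^(3)=-1/2

((2, 0, 0, 0); (0, 0, 1, 1); (2, 2, 0, 0))


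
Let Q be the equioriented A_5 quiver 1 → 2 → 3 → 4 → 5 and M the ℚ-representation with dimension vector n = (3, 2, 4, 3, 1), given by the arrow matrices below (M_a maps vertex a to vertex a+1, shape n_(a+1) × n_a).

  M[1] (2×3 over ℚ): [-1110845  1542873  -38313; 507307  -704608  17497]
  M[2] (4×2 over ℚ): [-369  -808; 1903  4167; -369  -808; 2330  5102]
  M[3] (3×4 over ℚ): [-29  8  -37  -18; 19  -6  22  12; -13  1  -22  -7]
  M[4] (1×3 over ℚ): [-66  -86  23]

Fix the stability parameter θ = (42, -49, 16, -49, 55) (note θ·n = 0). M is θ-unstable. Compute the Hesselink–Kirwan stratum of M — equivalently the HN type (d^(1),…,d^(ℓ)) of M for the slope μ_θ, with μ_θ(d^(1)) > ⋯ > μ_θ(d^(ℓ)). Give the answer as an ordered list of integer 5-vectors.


Interval decomposition of M: I[1,1], I[1,4], I[1,5], I[3,3], I[3,4].
HN type (ℓ=5): μ^(1)=55; μ^(2)=42; μ^(3)=16; μ^(4)=-10; μ^(5)=-33/2

((0, 0, 0, 0, 1); (1, 0, 0, 0, 0); (0, 0, 1, 0, 0); (2, 2, 2, 2, 0); (0, 0, 1, 1, 0))


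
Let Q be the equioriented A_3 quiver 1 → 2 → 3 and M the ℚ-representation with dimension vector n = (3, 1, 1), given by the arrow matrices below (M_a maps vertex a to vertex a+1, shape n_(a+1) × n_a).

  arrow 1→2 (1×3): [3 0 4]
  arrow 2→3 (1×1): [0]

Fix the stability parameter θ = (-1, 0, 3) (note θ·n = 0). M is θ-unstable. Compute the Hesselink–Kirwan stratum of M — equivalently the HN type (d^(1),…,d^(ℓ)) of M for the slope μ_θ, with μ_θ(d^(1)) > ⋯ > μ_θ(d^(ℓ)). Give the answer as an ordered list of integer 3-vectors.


Via rank(M_{q-1}∘⋯∘M_p): M ≅ I[1,1]^2, I[1,2], I[3,3].
μ_θ-semistable layers: μ^(1)=3; μ^(2)=0; μ^(3)=-1

((0, 0, 1); (0, 1, 0); (3, 0, 0))


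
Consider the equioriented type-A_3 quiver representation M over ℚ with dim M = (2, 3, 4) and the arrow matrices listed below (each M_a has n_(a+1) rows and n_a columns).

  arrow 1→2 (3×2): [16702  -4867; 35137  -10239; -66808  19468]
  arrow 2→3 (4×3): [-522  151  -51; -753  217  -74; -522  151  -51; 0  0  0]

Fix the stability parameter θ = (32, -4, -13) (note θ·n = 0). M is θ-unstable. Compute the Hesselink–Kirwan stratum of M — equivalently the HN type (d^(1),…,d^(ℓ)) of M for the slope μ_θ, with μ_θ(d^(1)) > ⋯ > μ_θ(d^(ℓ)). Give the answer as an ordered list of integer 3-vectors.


Barcode: M ≅ I[1,3]^2, I[2,2], I[3,3]^2. HN layers by μ_θ (3 steps, strictly decreasing):
  μ^(1)=5; μ^(2)=-4; μ^(3)=-13

((2, 2, 2); (0, 1, 0); (0, 0, 2))


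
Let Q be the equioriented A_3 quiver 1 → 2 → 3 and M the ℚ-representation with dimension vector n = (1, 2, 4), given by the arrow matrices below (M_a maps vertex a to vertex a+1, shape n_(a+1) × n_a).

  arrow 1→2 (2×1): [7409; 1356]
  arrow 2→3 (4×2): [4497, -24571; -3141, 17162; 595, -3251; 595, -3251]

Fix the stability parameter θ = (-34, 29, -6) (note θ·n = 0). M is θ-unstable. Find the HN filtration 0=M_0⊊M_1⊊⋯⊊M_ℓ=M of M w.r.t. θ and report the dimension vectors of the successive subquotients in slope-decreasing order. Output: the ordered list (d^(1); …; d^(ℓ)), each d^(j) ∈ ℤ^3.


Via rank(M_{q-1}∘⋯∘M_p): M ≅ I[1,3], I[2,3], I[3,3]^2.
μ_θ-semistable layers: μ^(1)=23/2; μ^(2)=-6; μ^(3)=-34

((0, 2, 2); (0, 0, 2); (1, 0, 0))


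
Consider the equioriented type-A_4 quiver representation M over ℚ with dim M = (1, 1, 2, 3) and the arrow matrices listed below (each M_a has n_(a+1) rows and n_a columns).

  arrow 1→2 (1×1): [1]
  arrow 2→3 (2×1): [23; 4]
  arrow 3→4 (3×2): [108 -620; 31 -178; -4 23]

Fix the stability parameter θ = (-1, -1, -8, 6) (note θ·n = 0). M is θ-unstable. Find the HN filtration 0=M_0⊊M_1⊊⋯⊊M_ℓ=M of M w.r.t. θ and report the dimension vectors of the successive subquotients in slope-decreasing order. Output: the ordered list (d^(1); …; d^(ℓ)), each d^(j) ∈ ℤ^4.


Via rank(M_{q-1}∘⋯∘M_p): M ≅ I[1,4], I[3,4], I[4,4].
μ_θ-semistable layers: μ^(1)=6; μ^(2)=-10/3; μ^(3)=-8

((0, 0, 0, 3); (1, 1, 1, 0); (0, 0, 1, 0))


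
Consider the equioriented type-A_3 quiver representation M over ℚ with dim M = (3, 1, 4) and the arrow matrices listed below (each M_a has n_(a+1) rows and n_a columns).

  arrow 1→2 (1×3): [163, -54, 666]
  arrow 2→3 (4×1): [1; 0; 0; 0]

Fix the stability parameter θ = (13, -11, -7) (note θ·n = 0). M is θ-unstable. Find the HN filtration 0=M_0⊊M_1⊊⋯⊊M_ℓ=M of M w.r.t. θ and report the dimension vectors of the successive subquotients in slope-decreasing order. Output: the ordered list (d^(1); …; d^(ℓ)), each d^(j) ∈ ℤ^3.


Via rank(M_{q-1}∘⋯∘M_p): M ≅ I[1,1]^2, I[1,3], I[3,3]^3.
μ_θ-semistable layers: μ^(1)=13; μ^(2)=-5/3; μ^(3)=-7

((2, 0, 0); (1, 1, 1); (0, 0, 3))


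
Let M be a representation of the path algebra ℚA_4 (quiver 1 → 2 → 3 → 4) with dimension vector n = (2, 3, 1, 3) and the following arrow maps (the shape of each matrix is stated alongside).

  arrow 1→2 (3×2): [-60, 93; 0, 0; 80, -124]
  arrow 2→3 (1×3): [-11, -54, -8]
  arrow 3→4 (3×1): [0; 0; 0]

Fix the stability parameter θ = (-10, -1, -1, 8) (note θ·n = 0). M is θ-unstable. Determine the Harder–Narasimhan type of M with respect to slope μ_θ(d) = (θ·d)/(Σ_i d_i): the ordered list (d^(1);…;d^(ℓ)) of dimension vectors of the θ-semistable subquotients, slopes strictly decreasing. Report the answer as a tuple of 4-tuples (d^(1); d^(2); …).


Barcode: M ≅ I[1,1], I[1,3], I[2,2]^2, I[4,4]^3. HN layers by μ_θ (3 steps, strictly decreasing):
  μ^(1)=8; μ^(2)=-1; μ^(3)=-10

((0, 0, 0, 3); (0, 3, 1, 0); (2, 0, 0, 0))


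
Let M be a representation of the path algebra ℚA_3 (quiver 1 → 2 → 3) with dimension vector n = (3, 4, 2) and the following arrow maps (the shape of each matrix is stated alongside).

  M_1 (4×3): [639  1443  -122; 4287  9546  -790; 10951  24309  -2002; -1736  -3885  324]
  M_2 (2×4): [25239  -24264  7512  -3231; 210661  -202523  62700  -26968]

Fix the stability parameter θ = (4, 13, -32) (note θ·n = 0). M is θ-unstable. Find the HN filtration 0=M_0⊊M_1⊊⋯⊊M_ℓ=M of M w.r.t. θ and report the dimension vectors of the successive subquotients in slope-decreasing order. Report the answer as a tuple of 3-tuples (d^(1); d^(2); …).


Via rank(M_{q-1}∘⋯∘M_p): M ≅ I[1,1], I[1,3]^2, I[2,2]^2.
μ_θ-semistable layers: μ^(1)=13; μ^(2)=4; μ^(3)=-5

((0, 2, 0); (1, 0, 0); (2, 2, 2))


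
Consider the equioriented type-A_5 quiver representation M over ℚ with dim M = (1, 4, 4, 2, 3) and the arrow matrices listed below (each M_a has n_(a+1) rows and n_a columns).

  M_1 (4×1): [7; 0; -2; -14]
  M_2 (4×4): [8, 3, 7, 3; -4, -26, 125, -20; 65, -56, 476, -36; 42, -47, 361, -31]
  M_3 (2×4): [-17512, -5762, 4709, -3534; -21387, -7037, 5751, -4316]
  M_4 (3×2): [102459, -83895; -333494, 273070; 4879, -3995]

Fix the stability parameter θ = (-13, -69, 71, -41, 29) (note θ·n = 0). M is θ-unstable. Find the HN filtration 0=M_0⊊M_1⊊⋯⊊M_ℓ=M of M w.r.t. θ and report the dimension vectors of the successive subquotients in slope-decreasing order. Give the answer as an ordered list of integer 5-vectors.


Via rank(M_{q-1}∘⋯∘M_p): M ≅ I[1,4], I[2,2], I[2,3], I[2,5], I[3,3], I[5,5]^2.
μ_θ-semistable layers: μ^(1)=71; μ^(2)=29; μ^(3)=15; μ^(4)=-41; μ^(5)=-69

((0, 0, 2, 0, 0); (0, 0, 0, 0, 3); (0, 0, 2, 2, 0); (1, 1, 0, 0, 0); (0, 3, 0, 0, 0))


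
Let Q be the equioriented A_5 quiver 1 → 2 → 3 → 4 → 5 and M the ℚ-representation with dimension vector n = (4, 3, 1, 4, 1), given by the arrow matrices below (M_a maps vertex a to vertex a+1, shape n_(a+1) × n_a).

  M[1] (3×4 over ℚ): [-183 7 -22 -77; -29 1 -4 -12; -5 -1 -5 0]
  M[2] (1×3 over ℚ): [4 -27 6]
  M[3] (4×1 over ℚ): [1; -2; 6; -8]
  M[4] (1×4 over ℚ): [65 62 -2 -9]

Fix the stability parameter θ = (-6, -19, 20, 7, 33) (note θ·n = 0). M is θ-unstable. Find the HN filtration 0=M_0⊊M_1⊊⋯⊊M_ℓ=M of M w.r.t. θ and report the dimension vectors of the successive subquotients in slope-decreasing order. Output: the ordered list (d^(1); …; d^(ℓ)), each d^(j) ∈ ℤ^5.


Barcode: M ≅ I[1,1], I[1,2]^2, I[1,5], I[4,4]^3. HN layers by μ_θ (5 steps, strictly decreasing):
  μ^(1)=33; μ^(2)=27/2; μ^(3)=7; μ^(4)=-6; μ^(5)=-25/2

((0, 0, 0, 0, 1); (0, 0, 1, 1, 0); (0, 0, 0, 3, 0); (1, 0, 0, 0, 0); (3, 3, 0, 0, 0))


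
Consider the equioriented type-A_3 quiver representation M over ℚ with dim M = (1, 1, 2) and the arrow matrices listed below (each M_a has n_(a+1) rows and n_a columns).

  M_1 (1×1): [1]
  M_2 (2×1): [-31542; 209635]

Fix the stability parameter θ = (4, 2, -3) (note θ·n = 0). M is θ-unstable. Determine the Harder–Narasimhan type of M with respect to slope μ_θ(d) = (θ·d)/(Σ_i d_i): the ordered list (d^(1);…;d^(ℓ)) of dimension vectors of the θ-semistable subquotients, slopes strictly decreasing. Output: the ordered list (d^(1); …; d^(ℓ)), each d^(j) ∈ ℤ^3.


Barcode: M ≅ I[1,3], I[3,3]. HN layers by μ_θ (2 steps, strictly decreasing):
  μ^(1)=1; μ^(2)=-3

((1, 1, 1); (0, 0, 1))


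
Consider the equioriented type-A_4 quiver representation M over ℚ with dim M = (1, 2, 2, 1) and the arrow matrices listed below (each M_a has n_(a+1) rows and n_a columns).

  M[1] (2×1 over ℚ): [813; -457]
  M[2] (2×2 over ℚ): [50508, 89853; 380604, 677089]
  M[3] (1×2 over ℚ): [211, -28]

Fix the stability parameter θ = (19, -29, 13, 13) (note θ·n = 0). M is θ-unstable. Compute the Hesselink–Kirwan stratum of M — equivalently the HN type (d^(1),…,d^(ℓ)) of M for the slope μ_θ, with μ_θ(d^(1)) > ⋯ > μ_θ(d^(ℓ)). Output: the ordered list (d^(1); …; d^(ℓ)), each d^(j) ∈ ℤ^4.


Interval decomposition of M: I[1,4], I[2,2], I[3,3].
HN type (ℓ=3): μ^(1)=13; μ^(2)=-5; μ^(3)=-29

((0, 0, 2, 1); (1, 1, 0, 0); (0, 1, 0, 0))


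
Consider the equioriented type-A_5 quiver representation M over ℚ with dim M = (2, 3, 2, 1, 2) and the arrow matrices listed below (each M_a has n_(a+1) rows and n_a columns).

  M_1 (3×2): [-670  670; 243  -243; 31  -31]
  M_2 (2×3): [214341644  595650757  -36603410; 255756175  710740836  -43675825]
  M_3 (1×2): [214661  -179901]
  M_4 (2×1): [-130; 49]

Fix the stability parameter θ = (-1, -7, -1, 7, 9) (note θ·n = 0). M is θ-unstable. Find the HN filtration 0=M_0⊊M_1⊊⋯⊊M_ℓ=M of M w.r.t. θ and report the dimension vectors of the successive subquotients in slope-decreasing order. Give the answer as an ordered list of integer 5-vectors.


Barcode: M ≅ I[1,1], I[1,5], I[2,2], I[2,3], I[5,5]. HN layers by μ_θ (5 steps, strictly decreasing):
  μ^(1)=9; μ^(2)=7; μ^(3)=-1; μ^(4)=-4; μ^(5)=-7

((0, 0, 0, 0, 2); (0, 0, 0, 1, 0); (1, 0, 2, 0, 0); (1, 1, 0, 0, 0); (0, 2, 0, 0, 0))


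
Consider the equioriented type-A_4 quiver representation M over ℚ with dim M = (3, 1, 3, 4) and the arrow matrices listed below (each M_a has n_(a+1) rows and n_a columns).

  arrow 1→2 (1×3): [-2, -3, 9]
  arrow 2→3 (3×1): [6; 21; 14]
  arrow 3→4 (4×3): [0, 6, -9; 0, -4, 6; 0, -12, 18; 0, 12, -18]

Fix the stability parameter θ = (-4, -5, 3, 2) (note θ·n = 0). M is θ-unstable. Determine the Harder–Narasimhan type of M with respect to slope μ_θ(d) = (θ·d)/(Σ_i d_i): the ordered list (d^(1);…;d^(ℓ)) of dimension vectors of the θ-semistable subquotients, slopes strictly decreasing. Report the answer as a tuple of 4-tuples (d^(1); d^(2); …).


Interval decomposition of M: I[1,1]^2, I[1,3], I[3,3], I[3,4], I[4,4]^3.
HN type (ℓ=5): μ^(1)=3; μ^(2)=5/2; μ^(3)=2; μ^(4)=-4; μ^(5)=-9/2

((0, 0, 2, 0); (0, 0, 1, 1); (0, 0, 0, 3); (2, 0, 0, 0); (1, 1, 0, 0))


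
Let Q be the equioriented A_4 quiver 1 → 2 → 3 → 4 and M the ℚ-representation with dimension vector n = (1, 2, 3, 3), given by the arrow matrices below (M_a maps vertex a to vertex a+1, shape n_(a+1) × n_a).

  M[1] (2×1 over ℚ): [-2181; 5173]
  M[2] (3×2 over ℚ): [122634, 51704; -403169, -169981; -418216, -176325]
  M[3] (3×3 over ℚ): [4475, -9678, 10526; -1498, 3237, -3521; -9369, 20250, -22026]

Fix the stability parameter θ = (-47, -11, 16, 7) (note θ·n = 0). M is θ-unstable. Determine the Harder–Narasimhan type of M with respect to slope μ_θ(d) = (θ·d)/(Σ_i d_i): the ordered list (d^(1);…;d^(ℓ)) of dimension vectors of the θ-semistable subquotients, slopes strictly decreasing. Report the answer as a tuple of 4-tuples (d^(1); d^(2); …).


Barcode: M ≅ I[1,4], I[2,4], I[3,3], I[4,4]. HN layers by μ_θ (5 steps, strictly decreasing):
  μ^(1)=16; μ^(2)=23/2; μ^(3)=7; μ^(4)=-11; μ^(5)=-47

((0, 0, 1, 0); (0, 0, 2, 2); (0, 0, 0, 1); (0, 2, 0, 0); (1, 0, 0, 0))


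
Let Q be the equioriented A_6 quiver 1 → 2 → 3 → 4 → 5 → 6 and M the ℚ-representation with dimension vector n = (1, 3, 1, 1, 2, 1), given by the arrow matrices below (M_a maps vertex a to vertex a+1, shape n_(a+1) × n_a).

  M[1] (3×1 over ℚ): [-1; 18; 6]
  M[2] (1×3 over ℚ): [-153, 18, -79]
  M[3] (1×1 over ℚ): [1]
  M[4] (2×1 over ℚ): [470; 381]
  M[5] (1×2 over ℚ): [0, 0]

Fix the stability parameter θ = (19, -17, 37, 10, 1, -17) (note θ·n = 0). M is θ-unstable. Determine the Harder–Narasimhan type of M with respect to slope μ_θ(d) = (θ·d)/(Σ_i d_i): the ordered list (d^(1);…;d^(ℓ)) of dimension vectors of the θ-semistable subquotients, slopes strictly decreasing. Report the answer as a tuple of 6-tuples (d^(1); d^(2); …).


Via rank(M_{q-1}∘⋯∘M_p): M ≅ I[1,5], I[2,2]^2, I[5,5], I[6,6].
μ_θ-semistable layers: μ^(1)=16; μ^(2)=1; μ^(3)=-17

((0, 0, 1, 1, 1, 0); (1, 1, 0, 0, 1, 0); (0, 2, 0, 0, 0, 1))


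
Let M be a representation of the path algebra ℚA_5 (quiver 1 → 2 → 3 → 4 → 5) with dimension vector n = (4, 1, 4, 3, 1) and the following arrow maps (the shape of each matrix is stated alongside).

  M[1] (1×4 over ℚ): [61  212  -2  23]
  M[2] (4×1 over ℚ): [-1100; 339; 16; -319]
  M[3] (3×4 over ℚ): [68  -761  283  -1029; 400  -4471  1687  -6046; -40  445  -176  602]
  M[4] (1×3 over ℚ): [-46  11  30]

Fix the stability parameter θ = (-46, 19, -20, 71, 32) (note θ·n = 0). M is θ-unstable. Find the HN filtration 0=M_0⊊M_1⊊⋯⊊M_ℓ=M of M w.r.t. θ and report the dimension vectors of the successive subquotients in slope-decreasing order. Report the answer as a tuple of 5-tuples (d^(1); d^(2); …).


Via rank(M_{q-1}∘⋯∘M_p): M ≅ I[1,1]^3, I[1,5], I[3,3], I[3,4]^2.
μ_θ-semistable layers: μ^(1)=71; μ^(2)=103/2; μ^(3)=-1/2; μ^(4)=-20; μ^(5)=-46

((0, 0, 0, 2, 0); (0, 0, 0, 1, 1); (0, 1, 1, 0, 0); (0, 0, 3, 0, 0); (4, 0, 0, 0, 0))


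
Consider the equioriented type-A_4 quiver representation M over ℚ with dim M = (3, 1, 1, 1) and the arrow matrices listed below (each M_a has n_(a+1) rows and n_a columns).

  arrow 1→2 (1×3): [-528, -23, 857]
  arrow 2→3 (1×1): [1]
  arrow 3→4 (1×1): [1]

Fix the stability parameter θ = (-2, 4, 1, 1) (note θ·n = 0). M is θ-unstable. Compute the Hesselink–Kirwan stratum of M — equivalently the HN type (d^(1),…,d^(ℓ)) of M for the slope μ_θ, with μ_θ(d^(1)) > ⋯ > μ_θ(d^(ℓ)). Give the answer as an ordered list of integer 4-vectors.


Interval decomposition of M: I[1,1]^2, I[1,4].
HN type (ℓ=2): μ^(1)=2; μ^(2)=-2

((0, 1, 1, 1); (3, 0, 0, 0))


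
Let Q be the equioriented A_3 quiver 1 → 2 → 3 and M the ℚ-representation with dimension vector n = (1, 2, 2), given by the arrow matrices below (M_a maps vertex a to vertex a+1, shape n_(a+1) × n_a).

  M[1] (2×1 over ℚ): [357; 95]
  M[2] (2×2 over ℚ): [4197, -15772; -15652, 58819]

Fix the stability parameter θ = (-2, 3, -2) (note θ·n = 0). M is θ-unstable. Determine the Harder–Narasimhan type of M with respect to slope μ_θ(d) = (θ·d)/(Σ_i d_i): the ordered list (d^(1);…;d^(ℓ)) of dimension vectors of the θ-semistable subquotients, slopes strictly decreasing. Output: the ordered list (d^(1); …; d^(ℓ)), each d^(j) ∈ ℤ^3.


Barcode: M ≅ I[1,3], I[2,3]. HN layers by μ_θ (2 steps, strictly decreasing):
  μ^(1)=1/2; μ^(2)=-2

((0, 2, 2); (1, 0, 0))


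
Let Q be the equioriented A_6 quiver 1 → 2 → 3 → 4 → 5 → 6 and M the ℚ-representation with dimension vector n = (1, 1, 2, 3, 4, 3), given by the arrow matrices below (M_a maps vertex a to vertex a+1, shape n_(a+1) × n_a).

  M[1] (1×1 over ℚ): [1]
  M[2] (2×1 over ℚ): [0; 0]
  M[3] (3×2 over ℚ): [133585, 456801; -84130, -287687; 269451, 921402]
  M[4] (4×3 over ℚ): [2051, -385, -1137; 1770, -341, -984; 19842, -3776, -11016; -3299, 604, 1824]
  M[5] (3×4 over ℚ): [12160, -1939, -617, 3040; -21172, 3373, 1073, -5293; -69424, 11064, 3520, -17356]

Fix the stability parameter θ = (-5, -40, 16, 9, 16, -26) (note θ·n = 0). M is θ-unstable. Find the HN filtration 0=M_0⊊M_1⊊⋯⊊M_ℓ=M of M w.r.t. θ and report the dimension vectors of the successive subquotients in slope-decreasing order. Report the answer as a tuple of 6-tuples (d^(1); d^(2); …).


Barcode: M ≅ I[1,2], I[3,6]^2, I[4,5], I[5,5], I[6,6]. HN layers by μ_θ (5 steps, strictly decreasing):
  μ^(1)=16; μ^(2)=9; μ^(3)=15/4; μ^(4)=-45/2; μ^(5)=-26

((0, 0, 0, 0, 2, 0); (0, 0, 0, 1, 0, 0); (0, 0, 2, 2, 2, 2); (1, 1, 0, 0, 0, 0); (0, 0, 0, 0, 0, 1))


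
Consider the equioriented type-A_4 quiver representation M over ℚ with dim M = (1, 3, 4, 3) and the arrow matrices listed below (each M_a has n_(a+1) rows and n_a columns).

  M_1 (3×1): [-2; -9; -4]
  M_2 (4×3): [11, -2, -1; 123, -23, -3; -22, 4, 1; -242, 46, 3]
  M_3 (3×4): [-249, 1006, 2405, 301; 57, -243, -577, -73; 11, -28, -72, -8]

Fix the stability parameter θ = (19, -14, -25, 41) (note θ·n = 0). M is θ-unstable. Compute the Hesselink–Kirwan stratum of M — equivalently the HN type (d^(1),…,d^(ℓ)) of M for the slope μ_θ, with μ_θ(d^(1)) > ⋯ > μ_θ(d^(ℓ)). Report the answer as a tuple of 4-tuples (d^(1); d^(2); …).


Via rank(M_{q-1}∘⋯∘M_p): M ≅ I[1,4], I[2,3], I[2,4], I[3,4].
μ_θ-semistable layers: μ^(1)=41; μ^(2)=-20/3; μ^(3)=-39/2; μ^(4)=-25

((0, 0, 0, 3); (1, 1, 1, 0); (0, 2, 2, 0); (0, 0, 1, 0))


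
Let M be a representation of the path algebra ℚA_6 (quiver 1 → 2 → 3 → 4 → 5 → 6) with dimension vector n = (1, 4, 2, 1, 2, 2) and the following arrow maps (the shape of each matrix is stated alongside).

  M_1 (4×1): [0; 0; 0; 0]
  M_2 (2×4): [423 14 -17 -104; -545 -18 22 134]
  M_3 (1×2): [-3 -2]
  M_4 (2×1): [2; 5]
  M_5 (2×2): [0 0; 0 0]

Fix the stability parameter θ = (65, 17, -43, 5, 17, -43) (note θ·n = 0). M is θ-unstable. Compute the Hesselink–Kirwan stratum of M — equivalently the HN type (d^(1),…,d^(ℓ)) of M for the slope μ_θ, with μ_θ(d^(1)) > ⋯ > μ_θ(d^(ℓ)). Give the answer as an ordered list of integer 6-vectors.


Barcode: M ≅ I[1,1], I[2,2]^2, I[2,3], I[2,5], I[5,5], I[6,6]^2. HN layers by μ_θ (5 steps, strictly decreasing):
  μ^(1)=65; μ^(2)=17; μ^(3)=5; μ^(4)=-13; μ^(5)=-43

((1, 0, 0, 0, 0, 0); (0, 2, 0, 0, 2, 0); (0, 0, 0, 1, 0, 0); (0, 2, 2, 0, 0, 0); (0, 0, 0, 0, 0, 2))


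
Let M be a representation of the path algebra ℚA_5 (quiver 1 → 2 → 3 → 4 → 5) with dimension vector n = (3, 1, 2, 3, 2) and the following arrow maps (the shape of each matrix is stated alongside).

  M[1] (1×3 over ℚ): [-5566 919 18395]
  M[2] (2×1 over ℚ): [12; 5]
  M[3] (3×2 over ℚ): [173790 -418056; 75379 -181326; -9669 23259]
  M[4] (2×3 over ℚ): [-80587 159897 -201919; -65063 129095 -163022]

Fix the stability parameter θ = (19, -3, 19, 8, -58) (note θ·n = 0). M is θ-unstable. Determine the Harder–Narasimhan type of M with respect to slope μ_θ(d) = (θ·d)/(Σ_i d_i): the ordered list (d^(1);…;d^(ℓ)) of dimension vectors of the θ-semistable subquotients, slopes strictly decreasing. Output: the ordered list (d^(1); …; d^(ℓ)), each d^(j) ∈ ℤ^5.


Barcode: M ≅ I[1,1]^2, I[1,5], I[3,5], I[4,4]. HN layers by μ_θ (4 steps, strictly decreasing):
  μ^(1)=19; μ^(2)=8; μ^(3)=-3; μ^(4)=-31/3

((2, 0, 0, 0, 0); (0, 0, 0, 1, 0); (1, 1, 1, 1, 1); (0, 0, 1, 1, 1))


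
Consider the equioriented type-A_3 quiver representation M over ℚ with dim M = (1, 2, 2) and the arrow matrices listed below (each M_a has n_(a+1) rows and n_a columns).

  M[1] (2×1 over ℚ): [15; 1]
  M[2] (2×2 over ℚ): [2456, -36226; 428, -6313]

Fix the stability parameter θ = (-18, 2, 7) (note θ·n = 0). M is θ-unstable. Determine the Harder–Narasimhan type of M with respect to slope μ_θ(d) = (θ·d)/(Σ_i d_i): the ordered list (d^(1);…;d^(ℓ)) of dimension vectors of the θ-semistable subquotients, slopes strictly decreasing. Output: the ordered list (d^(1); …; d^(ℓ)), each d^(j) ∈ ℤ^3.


Interval decomposition of M: I[1,3], I[2,2], I[3,3].
HN type (ℓ=3): μ^(1)=7; μ^(2)=2; μ^(3)=-18

((0, 0, 2); (0, 2, 0); (1, 0, 0))


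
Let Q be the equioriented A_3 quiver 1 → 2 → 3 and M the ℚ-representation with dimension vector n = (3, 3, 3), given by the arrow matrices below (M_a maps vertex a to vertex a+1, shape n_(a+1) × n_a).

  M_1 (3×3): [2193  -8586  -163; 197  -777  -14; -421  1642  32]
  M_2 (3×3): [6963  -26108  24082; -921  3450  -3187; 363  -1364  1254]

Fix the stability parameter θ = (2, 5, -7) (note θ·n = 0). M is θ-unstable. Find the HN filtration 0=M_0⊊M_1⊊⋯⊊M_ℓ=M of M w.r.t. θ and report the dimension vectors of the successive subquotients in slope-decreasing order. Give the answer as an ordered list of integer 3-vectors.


Via rank(M_{q-1}∘⋯∘M_p): M ≅ I[1,2], I[1,3]^2, I[3,3].
μ_θ-semistable layers: μ^(1)=5; μ^(2)=2; μ^(3)=0; μ^(4)=-7

((0, 1, 0); (1, 0, 0); (2, 2, 2); (0, 0, 1))


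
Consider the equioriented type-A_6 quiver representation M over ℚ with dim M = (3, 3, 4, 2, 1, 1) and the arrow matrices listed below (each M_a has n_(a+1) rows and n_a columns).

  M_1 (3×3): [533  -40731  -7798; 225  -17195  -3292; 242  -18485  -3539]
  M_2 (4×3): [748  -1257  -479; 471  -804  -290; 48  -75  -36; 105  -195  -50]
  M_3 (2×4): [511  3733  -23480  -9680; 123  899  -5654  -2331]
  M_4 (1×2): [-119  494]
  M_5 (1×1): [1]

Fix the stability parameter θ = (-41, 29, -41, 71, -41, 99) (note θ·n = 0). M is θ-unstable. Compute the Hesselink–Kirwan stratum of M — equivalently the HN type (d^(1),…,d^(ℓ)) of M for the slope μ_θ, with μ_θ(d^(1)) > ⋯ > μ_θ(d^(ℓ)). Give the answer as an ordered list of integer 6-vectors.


Barcode: M ≅ I[1,3], I[1,4], I[1,6], I[3,3]. HN layers by μ_θ (5 steps, strictly decreasing):
  μ^(1)=99; μ^(2)=71; μ^(3)=15; μ^(4)=-6; μ^(5)=-41

((0, 0, 0, 0, 0, 1); (0, 0, 0, 1, 0, 0); (0, 0, 0, 1, 1, 0); (0, 3, 3, 0, 0, 0); (3, 0, 1, 0, 0, 0))


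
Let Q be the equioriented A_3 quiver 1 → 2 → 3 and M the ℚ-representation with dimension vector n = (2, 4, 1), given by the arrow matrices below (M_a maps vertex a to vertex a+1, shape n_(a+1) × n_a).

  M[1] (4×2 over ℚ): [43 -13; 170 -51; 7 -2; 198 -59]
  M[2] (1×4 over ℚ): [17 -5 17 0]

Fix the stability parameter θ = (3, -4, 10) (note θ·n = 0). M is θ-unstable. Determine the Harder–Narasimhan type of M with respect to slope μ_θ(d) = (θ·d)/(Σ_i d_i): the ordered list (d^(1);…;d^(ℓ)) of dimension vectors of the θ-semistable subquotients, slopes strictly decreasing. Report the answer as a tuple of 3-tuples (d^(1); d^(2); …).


Via rank(M_{q-1}∘⋯∘M_p): M ≅ I[1,2]^2, I[2,2], I[2,3].
μ_θ-semistable layers: μ^(1)=10; μ^(2)=-1/2; μ^(3)=-4

((0, 0, 1); (2, 2, 0); (0, 2, 0))


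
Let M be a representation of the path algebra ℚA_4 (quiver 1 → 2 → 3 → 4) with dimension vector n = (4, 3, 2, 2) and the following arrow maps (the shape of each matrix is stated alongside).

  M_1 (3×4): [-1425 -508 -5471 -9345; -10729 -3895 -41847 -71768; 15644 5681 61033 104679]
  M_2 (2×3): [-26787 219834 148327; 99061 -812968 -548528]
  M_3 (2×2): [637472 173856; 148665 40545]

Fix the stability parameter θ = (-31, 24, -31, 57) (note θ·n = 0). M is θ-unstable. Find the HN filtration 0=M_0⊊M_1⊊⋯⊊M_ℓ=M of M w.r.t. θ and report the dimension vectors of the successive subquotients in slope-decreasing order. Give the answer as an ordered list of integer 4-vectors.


Via rank(M_{q-1}∘⋯∘M_p): M ≅ I[1,1], I[1,2], I[1,3], I[1,4], I[4,4].
μ_θ-semistable layers: μ^(1)=57; μ^(2)=24; μ^(3)=-7/2; μ^(4)=-31

((0, 0, 0, 2); (0, 1, 0, 0); (0, 2, 2, 0); (4, 0, 0, 0))


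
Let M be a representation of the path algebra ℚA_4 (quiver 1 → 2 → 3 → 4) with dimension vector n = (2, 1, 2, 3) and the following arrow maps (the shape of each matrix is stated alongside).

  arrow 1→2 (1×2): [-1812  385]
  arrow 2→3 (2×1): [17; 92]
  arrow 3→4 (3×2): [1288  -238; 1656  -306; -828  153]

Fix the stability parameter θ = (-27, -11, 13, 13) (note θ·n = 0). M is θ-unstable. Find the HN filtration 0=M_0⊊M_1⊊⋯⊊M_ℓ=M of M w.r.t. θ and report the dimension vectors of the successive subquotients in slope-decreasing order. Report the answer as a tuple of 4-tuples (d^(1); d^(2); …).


Via rank(M_{q-1}∘⋯∘M_p): M ≅ I[1,1], I[1,3], I[3,4], I[4,4]^2.
μ_θ-semistable layers: μ^(1)=13; μ^(2)=-11; μ^(3)=-27

((0, 0, 2, 3); (0, 1, 0, 0); (2, 0, 0, 0))


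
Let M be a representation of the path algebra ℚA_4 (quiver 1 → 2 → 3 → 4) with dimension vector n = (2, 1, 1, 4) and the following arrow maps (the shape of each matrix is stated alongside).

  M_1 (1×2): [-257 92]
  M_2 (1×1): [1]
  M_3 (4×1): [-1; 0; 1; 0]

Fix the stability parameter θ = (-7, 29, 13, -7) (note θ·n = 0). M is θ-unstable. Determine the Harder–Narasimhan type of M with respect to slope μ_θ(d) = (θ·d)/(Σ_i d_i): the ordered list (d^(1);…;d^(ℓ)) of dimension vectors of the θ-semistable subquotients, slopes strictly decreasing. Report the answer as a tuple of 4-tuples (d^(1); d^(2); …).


Interval decomposition of M: I[1,1], I[1,4], I[4,4]^3.
HN type (ℓ=2): μ^(1)=35/3; μ^(2)=-7

((0, 1, 1, 1); (2, 0, 0, 3))


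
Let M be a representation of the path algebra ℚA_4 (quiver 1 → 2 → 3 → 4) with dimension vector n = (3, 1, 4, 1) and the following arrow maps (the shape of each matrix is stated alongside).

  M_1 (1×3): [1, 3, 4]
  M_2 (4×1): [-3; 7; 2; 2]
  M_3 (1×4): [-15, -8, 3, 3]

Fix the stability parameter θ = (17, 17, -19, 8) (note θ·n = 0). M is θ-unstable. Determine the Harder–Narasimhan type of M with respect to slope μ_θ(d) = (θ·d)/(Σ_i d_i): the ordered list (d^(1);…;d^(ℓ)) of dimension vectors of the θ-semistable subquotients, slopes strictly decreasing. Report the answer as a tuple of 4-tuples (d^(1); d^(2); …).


Barcode: M ≅ I[1,1]^2, I[1,4], I[3,3]^3. HN layers by μ_θ (4 steps, strictly decreasing):
  μ^(1)=17; μ^(2)=8; μ^(3)=5; μ^(4)=-19

((2, 0, 0, 0); (0, 0, 0, 1); (1, 1, 1, 0); (0, 0, 3, 0))


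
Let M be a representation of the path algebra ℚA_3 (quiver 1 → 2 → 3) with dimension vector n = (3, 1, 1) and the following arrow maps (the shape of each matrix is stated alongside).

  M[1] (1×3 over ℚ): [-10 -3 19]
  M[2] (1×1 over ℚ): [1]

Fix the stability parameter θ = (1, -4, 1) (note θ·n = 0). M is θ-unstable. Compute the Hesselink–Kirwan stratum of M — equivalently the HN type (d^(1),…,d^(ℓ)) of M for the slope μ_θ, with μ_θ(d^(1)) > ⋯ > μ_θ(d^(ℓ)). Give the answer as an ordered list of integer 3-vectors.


Barcode: M ≅ I[1,1]^2, I[1,3]. HN layers by μ_θ (2 steps, strictly decreasing):
  μ^(1)=1; μ^(2)=-3/2

((2, 0, 1); (1, 1, 0))
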